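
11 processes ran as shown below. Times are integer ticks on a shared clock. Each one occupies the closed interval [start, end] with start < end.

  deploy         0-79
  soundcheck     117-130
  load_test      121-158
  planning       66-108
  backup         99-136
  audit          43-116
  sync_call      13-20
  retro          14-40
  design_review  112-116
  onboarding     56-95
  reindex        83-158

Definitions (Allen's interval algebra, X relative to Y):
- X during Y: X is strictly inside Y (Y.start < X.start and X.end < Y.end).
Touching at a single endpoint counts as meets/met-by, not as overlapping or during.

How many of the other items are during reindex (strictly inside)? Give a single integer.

Target reindex = [83, 158].
audit [43, 116] → overlaps → no.
backup [99, 136] → during → counts.
deploy [0, 79] → before → no.
design_review [112, 116] → during → counts.
load_test [121, 158] → finishes → no.
onboarding [56, 95] → overlaps → no.
planning [66, 108] → overlaps → no.
retro [14, 40] → before → no.
soundcheck [117, 130] → during → counts.
sync_call [13, 20] → before → no.
Total: 3.

3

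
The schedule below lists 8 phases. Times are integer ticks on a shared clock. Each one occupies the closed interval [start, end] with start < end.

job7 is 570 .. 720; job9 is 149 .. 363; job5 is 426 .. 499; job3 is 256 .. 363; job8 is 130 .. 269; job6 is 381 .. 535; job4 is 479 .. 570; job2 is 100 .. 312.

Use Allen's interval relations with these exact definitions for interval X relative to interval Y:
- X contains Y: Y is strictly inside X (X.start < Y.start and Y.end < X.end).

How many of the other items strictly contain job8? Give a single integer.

1

Target job8 = [130, 269].
job2 [100, 312] → contains → counts.
job3 [256, 363] → overlapped-by → no.
job4 [479, 570] → after → no.
job5 [426, 499] → after → no.
job6 [381, 535] → after → no.
job7 [570, 720] → after → no.
job9 [149, 363] → overlapped-by → no.
Total: 1.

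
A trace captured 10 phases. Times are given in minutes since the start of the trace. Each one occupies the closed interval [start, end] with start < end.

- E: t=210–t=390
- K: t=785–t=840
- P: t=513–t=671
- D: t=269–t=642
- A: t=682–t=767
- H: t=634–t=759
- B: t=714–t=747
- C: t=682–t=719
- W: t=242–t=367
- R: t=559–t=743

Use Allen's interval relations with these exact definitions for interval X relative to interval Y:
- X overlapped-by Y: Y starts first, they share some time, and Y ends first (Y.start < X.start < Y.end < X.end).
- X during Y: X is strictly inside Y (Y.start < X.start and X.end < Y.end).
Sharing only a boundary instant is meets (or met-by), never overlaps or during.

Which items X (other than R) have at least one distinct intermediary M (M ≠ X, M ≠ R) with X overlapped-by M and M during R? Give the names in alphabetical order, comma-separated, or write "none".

Target R = [t=559, t=743].
Intermediaries M with M during R: C.
Via C — items with X overlapped-by C: B.
Union: B.

B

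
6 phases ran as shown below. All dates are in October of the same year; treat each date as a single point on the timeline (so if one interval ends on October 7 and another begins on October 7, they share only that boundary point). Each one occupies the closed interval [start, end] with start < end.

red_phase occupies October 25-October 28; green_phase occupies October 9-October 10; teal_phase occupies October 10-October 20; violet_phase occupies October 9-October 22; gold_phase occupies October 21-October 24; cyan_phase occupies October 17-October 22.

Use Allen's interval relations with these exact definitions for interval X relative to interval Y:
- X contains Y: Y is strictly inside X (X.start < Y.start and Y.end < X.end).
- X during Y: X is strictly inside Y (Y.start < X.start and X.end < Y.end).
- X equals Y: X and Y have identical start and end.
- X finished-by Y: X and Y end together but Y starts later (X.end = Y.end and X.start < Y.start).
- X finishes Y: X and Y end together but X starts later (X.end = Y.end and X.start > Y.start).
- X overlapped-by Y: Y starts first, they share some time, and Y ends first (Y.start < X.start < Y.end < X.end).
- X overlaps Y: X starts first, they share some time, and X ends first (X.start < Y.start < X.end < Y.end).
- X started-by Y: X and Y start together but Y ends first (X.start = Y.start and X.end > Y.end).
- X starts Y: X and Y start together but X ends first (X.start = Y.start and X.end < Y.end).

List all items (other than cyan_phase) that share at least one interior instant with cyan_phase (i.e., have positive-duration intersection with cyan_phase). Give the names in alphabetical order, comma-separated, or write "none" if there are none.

gold_phase, teal_phase, violet_phase

Target cyan_phase = [October 17, October 22].
gold_phase [October 21, October 24] → overlapped-by → yes.
green_phase [October 9, October 10] → before → no.
red_phase [October 25, October 28] → after → no.
teal_phase [October 10, October 20] → overlaps → yes.
violet_phase [October 9, October 22] → finished-by → yes.
Result: gold_phase, teal_phase, violet_phase.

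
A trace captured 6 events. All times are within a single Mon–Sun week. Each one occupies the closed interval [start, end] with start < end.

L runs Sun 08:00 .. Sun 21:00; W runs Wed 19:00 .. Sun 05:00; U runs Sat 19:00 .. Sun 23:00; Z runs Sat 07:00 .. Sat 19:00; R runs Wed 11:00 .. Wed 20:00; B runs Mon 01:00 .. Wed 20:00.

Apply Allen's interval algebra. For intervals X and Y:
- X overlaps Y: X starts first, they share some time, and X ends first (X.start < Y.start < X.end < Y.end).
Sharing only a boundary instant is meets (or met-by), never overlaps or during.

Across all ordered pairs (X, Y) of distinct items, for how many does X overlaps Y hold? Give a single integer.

Checking all 30 ordered pairs for relation 'overlaps'; matching pairs in alphabetical order:
(B, W): B overlaps W ✓
(R, W): R overlaps W ✓
(W, U): W overlaps U ✓
Count: 3.

3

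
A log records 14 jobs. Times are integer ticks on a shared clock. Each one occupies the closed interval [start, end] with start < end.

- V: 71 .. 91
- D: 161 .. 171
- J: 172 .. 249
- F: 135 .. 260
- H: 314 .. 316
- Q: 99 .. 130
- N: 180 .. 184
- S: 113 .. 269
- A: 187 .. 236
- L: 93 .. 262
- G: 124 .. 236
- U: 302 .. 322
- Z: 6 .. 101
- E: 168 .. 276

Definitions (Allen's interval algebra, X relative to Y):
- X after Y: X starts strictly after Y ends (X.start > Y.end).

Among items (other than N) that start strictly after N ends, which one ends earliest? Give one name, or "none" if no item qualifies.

Target N = [180, 184].
A [187, 236] → after → candidate.
D [161, 171] → before → excluded.
E [168, 276] → contains → excluded.
F [135, 260] → contains → excluded.
G [124, 236] → contains → excluded.
H [314, 316] → after → candidate.
J [172, 249] → contains → excluded.
L [93, 262] → contains → excluded.
Q [99, 130] → before → excluded.
S [113, 269] → contains → excluded.
U [302, 322] → after → candidate.
V [71, 91] → before → excluded.
Z [6, 101] → before → excluded.
Among candidates, earliest end is 236 → A.

A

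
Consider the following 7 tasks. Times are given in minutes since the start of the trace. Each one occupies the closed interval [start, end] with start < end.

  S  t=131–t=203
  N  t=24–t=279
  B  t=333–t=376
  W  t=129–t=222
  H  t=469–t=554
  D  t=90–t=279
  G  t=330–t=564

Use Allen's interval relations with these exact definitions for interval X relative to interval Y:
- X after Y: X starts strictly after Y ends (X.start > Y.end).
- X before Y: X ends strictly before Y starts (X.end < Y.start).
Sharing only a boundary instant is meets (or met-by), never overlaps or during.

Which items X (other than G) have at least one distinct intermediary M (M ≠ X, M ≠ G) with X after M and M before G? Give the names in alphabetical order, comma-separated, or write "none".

B, H

Target G = [t=330, t=564].
Intermediaries M with M before G: D, N, S, W.
Via D — items with X after D: B, H.
Via N — items with X after N: B, H.
Via S — items with X after S: B, H.
Via W — items with X after W: B, H.
Union: B, H.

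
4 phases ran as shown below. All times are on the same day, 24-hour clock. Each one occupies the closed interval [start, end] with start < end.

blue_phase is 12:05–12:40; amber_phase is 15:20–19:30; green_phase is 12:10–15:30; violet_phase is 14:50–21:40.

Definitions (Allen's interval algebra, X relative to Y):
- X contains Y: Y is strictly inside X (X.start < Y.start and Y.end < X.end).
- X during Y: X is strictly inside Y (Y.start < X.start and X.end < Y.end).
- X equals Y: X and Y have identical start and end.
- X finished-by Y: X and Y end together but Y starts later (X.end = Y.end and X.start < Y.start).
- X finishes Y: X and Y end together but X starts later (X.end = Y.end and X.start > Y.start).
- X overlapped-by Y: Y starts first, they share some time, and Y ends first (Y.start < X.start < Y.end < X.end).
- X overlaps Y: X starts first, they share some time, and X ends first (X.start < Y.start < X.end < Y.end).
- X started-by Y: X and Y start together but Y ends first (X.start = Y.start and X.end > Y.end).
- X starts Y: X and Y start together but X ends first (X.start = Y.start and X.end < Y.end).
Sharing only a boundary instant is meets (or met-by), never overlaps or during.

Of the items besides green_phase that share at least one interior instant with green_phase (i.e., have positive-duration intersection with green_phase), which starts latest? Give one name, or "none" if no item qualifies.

Target green_phase = [12:10, 15:30].
amber_phase [15:20, 19:30] → overlapped-by → candidate.
blue_phase [12:05, 12:40] → overlaps → candidate.
violet_phase [14:50, 21:40] → overlapped-by → candidate.
Among candidates, latest start is 15:20 → amber_phase.

amber_phase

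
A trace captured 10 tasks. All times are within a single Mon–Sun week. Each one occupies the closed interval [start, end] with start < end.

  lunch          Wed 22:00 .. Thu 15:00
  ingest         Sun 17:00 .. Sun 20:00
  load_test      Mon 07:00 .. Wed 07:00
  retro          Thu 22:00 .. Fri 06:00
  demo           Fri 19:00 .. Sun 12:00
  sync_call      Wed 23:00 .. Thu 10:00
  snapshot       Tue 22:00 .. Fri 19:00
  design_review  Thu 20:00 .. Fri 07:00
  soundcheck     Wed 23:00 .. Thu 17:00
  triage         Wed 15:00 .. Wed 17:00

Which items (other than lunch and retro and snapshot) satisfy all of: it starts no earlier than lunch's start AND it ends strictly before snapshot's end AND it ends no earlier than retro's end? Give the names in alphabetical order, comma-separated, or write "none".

design_review

Conditions: its start is no earlier than lunch's start (X.start >= Wed 22:00) AND its end is strictly before snapshot's end (X.end < Fri 19:00) AND its end is no earlier than retro's end (X.end >= Fri 06:00).
demo: start Fri 19:00 >= Wed 22:00? ✓; end Sun 12:00 < Fri 19:00? ✗; end Sun 12:00 >= Fri 06:00? ✓ → no.
design_review: start Thu 20:00 >= Wed 22:00? ✓; end Fri 07:00 < Fri 19:00? ✓; end Fri 07:00 >= Fri 06:00? ✓ → yes.
ingest: start Sun 17:00 >= Wed 22:00? ✓; end Sun 20:00 < Fri 19:00? ✗; end Sun 20:00 >= Fri 06:00? ✓ → no.
load_test: start Mon 07:00 >= Wed 22:00? ✗; end Wed 07:00 < Fri 19:00? ✓; end Wed 07:00 >= Fri 06:00? ✗ → no.
soundcheck: start Wed 23:00 >= Wed 22:00? ✓; end Thu 17:00 < Fri 19:00? ✓; end Thu 17:00 >= Fri 06:00? ✗ → no.
sync_call: start Wed 23:00 >= Wed 22:00? ✓; end Thu 10:00 < Fri 19:00? ✓; end Thu 10:00 >= Fri 06:00? ✗ → no.
triage: start Wed 15:00 >= Wed 22:00? ✗; end Wed 17:00 < Fri 19:00? ✓; end Wed 17:00 >= Fri 06:00? ✗ → no.
Result: design_review.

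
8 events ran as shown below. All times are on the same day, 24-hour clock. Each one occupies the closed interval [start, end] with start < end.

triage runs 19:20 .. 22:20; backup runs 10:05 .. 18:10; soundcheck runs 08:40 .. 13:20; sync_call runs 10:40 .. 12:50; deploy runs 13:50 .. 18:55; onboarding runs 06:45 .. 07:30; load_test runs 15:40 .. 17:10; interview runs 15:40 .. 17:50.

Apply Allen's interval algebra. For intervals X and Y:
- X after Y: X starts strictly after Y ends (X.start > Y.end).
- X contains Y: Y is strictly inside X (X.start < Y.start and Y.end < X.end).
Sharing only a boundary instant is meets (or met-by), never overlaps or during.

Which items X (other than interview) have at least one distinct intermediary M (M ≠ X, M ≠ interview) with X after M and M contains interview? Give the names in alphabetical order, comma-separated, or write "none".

Target interview = [15:40, 17:50].
Intermediaries M with M contains interview: backup, deploy.
Via backup — items with X after backup: triage.
Via deploy — items with X after deploy: triage.
Union: triage.

triage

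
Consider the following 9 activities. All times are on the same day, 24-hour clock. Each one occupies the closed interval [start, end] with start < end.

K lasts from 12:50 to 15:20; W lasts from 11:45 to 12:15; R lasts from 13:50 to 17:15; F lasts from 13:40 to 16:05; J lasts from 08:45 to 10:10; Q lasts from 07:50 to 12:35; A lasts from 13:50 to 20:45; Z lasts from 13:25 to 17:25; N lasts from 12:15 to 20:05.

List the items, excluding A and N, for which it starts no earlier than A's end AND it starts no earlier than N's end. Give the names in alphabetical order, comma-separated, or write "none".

none

Conditions: its start is no earlier than A's end (X.start >= 20:45) AND its start is no earlier than N's end (X.start >= 20:05).
F: start 13:40 >= 20:45? ✗; start 13:40 >= 20:05? ✗ → no.
J: start 08:45 >= 20:45? ✗; start 08:45 >= 20:05? ✗ → no.
K: start 12:50 >= 20:45? ✗; start 12:50 >= 20:05? ✗ → no.
Q: start 07:50 >= 20:45? ✗; start 07:50 >= 20:05? ✗ → no.
R: start 13:50 >= 20:45? ✗; start 13:50 >= 20:05? ✗ → no.
W: start 11:45 >= 20:45? ✗; start 11:45 >= 20:05? ✗ → no.
Z: start 13:25 >= 20:45? ✗; start 13:25 >= 20:05? ✗ → no.
Result: none.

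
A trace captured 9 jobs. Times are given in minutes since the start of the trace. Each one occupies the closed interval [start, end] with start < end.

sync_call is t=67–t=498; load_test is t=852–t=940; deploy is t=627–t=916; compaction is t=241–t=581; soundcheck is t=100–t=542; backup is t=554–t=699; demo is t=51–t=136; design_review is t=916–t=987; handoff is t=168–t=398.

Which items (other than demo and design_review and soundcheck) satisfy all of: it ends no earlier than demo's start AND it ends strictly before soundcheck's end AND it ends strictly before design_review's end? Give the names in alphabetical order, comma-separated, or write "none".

handoff, sync_call

Conditions: its end is no earlier than demo's start (X.end >= t=51) AND its end is strictly before soundcheck's end (X.end < t=542) AND its end is strictly before design_review's end (X.end < t=987).
backup: end t=699 >= t=51? ✓; end t=699 < t=542? ✗; end t=699 < t=987? ✓ → no.
compaction: end t=581 >= t=51? ✓; end t=581 < t=542? ✗; end t=581 < t=987? ✓ → no.
deploy: end t=916 >= t=51? ✓; end t=916 < t=542? ✗; end t=916 < t=987? ✓ → no.
handoff: end t=398 >= t=51? ✓; end t=398 < t=542? ✓; end t=398 < t=987? ✓ → yes.
load_test: end t=940 >= t=51? ✓; end t=940 < t=542? ✗; end t=940 < t=987? ✓ → no.
sync_call: end t=498 >= t=51? ✓; end t=498 < t=542? ✓; end t=498 < t=987? ✓ → yes.
Result: handoff, sync_call.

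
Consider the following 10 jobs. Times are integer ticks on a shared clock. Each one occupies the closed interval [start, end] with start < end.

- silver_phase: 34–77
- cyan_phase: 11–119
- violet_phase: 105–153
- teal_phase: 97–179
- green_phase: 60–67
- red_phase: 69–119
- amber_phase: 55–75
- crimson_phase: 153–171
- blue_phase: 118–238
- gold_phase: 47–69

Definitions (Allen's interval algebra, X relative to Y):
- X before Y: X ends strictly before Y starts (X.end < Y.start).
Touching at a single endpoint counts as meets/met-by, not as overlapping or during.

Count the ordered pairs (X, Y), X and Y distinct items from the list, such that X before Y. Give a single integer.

19

Checking all 90 ordered pairs for relation 'before'; matching pairs in alphabetical order:
(amber_phase, blue_phase): amber_phase before blue_phase ✓
(amber_phase, crimson_phase): amber_phase before crimson_phase ✓
(amber_phase, teal_phase): amber_phase before teal_phase ✓
(amber_phase, violet_phase): amber_phase before violet_phase ✓
(cyan_phase, crimson_phase): cyan_phase before crimson_phase ✓
(gold_phase, blue_phase): gold_phase before blue_phase ✓
(gold_phase, crimson_phase): gold_phase before crimson_phase ✓
(gold_phase, teal_phase): gold_phase before teal_phase ✓
(gold_phase, violet_phase): gold_phase before violet_phase ✓
(green_phase, blue_phase): green_phase before blue_phase ✓
(green_phase, crimson_phase): green_phase before crimson_phase ✓
(green_phase, red_phase): green_phase before red_phase ✓
(green_phase, teal_phase): green_phase before teal_phase ✓
(green_phase, violet_phase): green_phase before violet_phase ✓
(red_phase, crimson_phase): red_phase before crimson_phase ✓
(silver_phase, blue_phase): silver_phase before blue_phase ✓
(silver_phase, crimson_phase): silver_phase before crimson_phase ✓
(silver_phase, teal_phase): silver_phase before teal_phase ✓
(silver_phase, violet_phase): silver_phase before violet_phase ✓
Count: 19.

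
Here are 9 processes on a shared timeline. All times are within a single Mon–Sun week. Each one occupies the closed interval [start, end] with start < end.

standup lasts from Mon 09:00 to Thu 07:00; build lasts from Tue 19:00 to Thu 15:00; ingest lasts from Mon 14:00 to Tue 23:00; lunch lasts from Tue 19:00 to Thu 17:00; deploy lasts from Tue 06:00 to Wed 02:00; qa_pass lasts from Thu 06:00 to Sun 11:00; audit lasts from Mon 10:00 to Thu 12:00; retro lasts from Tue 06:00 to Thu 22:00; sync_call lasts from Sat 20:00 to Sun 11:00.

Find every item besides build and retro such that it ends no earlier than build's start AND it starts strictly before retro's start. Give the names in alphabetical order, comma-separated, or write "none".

Conditions: its end is no earlier than build's start (X.end >= Tue 19:00) AND its start is strictly before retro's start (X.start < Tue 06:00).
audit: end Thu 12:00 >= Tue 19:00? ✓; start Mon 10:00 < Tue 06:00? ✓ → yes.
deploy: end Wed 02:00 >= Tue 19:00? ✓; start Tue 06:00 < Tue 06:00? ✗ → no.
ingest: end Tue 23:00 >= Tue 19:00? ✓; start Mon 14:00 < Tue 06:00? ✓ → yes.
lunch: end Thu 17:00 >= Tue 19:00? ✓; start Tue 19:00 < Tue 06:00? ✗ → no.
qa_pass: end Sun 11:00 >= Tue 19:00? ✓; start Thu 06:00 < Tue 06:00? ✗ → no.
standup: end Thu 07:00 >= Tue 19:00? ✓; start Mon 09:00 < Tue 06:00? ✓ → yes.
sync_call: end Sun 11:00 >= Tue 19:00? ✓; start Sat 20:00 < Tue 06:00? ✗ → no.
Result: audit, ingest, standup.

audit, ingest, standup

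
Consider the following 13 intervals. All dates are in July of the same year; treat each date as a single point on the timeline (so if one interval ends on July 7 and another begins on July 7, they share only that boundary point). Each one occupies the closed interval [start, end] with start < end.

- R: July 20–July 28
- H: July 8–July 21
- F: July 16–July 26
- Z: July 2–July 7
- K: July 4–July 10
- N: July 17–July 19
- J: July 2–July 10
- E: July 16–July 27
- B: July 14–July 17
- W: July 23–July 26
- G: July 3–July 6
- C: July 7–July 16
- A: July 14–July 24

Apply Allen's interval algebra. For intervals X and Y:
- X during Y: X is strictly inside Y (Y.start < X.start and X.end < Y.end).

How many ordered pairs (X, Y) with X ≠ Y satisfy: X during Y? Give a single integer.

9

Checking all 156 ordered pairs for relation 'during'; matching pairs in alphabetical order:
(B, H): B during H ✓
(G, J): G during J ✓
(G, Z): G during Z ✓
(N, A): N during A ✓
(N, E): N during E ✓
(N, F): N during F ✓
(N, H): N during H ✓
(W, E): W during E ✓
(W, R): W during R ✓
Count: 9.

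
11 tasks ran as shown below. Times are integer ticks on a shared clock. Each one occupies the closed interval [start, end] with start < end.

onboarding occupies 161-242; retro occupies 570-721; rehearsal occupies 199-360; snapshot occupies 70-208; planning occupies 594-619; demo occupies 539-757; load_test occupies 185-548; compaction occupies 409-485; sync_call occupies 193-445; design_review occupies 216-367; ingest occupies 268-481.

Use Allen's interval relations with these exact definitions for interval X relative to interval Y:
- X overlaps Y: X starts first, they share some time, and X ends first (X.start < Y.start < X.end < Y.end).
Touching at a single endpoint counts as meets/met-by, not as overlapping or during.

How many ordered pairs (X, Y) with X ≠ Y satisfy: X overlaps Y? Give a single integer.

Checking all 110 ordered pairs for relation 'overlaps'; matching pairs in alphabetical order:
(design_review, ingest): design_review overlaps ingest ✓
(ingest, compaction): ingest overlaps compaction ✓
(load_test, demo): load_test overlaps demo ✓
(onboarding, design_review): onboarding overlaps design_review ✓
(onboarding, load_test): onboarding overlaps load_test ✓
(onboarding, rehearsal): onboarding overlaps rehearsal ✓
(onboarding, sync_call): onboarding overlaps sync_call ✓
(rehearsal, design_review): rehearsal overlaps design_review ✓
(rehearsal, ingest): rehearsal overlaps ingest ✓
(snapshot, load_test): snapshot overlaps load_test ✓
(snapshot, onboarding): snapshot overlaps onboarding ✓
(snapshot, rehearsal): snapshot overlaps rehearsal ✓
(snapshot, sync_call): snapshot overlaps sync_call ✓
(sync_call, compaction): sync_call overlaps compaction ✓
(sync_call, ingest): sync_call overlaps ingest ✓
Count: 15.

15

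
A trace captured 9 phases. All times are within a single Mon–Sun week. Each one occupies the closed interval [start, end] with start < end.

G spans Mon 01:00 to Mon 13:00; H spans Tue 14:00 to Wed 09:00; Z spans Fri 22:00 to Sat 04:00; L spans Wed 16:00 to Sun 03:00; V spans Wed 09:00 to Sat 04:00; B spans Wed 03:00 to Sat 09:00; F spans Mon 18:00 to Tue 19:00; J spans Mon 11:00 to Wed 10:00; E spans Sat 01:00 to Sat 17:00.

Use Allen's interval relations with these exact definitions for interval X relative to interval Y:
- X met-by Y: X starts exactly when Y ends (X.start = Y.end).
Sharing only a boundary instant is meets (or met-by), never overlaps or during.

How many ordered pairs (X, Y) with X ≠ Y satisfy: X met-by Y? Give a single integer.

Checking all 72 ordered pairs for relation 'met-by'; matching pairs in alphabetical order:
(V, H): V met-by H ✓
Count: 1.

1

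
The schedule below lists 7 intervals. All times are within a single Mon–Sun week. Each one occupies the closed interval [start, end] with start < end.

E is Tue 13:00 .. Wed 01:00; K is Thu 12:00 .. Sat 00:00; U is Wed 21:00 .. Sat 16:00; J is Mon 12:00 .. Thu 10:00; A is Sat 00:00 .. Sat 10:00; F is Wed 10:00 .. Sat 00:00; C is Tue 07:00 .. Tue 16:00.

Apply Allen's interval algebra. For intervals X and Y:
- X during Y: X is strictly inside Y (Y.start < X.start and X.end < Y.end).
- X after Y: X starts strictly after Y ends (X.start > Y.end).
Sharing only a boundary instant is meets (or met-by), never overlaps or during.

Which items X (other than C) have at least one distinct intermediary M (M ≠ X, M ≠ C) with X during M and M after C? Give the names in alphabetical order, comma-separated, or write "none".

A, K

Target C = [Tue 07:00, Tue 16:00].
Intermediaries M with M after C: A, F, K, U.
Via A — items with X during A: none.
Via F — items with X during F: none.
Via K — items with X during K: none.
Via U — items with X during U: A, K.
Union: A, K.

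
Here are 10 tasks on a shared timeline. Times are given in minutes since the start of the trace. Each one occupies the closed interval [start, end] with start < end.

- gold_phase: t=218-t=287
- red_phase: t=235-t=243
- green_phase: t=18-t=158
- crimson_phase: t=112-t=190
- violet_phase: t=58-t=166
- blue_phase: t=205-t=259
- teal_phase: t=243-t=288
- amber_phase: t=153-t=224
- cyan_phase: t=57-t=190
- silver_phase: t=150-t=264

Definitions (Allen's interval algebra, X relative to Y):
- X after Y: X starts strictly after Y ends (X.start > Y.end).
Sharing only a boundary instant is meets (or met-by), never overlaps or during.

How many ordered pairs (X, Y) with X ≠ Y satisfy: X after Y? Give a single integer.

18

Checking all 90 ordered pairs for relation 'after'; matching pairs in alphabetical order:
(blue_phase, crimson_phase): blue_phase after crimson_phase ✓
(blue_phase, cyan_phase): blue_phase after cyan_phase ✓
(blue_phase, green_phase): blue_phase after green_phase ✓
(blue_phase, violet_phase): blue_phase after violet_phase ✓
(gold_phase, crimson_phase): gold_phase after crimson_phase ✓
(gold_phase, cyan_phase): gold_phase after cyan_phase ✓
(gold_phase, green_phase): gold_phase after green_phase ✓
(gold_phase, violet_phase): gold_phase after violet_phase ✓
(red_phase, amber_phase): red_phase after amber_phase ✓
(red_phase, crimson_phase): red_phase after crimson_phase ✓
(red_phase, cyan_phase): red_phase after cyan_phase ✓
(red_phase, green_phase): red_phase after green_phase ✓
(red_phase, violet_phase): red_phase after violet_phase ✓
(teal_phase, amber_phase): teal_phase after amber_phase ✓
(teal_phase, crimson_phase): teal_phase after crimson_phase ✓
(teal_phase, cyan_phase): teal_phase after cyan_phase ✓
(teal_phase, green_phase): teal_phase after green_phase ✓
(teal_phase, violet_phase): teal_phase after violet_phase ✓
Count: 18.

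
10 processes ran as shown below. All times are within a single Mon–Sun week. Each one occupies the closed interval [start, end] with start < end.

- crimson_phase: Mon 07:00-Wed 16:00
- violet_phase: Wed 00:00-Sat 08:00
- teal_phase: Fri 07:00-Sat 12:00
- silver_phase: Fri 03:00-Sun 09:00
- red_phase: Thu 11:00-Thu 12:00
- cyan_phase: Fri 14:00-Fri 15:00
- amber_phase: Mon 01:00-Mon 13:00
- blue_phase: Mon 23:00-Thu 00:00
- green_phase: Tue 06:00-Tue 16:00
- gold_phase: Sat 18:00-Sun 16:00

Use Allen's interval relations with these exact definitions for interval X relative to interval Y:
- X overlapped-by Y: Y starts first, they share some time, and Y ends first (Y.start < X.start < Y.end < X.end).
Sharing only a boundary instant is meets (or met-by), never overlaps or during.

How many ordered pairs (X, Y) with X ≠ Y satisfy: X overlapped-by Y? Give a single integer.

Checking all 90 ordered pairs for relation 'overlapped-by'; matching pairs in alphabetical order:
(blue_phase, crimson_phase): blue_phase overlapped-by crimson_phase ✓
(crimson_phase, amber_phase): crimson_phase overlapped-by amber_phase ✓
(gold_phase, silver_phase): gold_phase overlapped-by silver_phase ✓
(silver_phase, violet_phase): silver_phase overlapped-by violet_phase ✓
(teal_phase, violet_phase): teal_phase overlapped-by violet_phase ✓
(violet_phase, blue_phase): violet_phase overlapped-by blue_phase ✓
(violet_phase, crimson_phase): violet_phase overlapped-by crimson_phase ✓
Count: 7.

7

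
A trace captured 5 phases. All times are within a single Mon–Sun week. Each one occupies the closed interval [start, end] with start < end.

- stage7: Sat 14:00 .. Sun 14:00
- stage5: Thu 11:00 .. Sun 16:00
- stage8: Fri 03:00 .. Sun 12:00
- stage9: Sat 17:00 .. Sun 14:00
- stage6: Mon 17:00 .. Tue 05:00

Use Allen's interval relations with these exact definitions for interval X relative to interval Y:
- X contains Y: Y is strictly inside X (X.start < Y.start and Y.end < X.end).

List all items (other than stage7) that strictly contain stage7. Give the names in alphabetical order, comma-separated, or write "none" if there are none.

stage5

Target stage7 = [Sat 14:00, Sun 14:00].
stage5 [Thu 11:00, Sun 16:00] → contains → yes.
stage6 [Mon 17:00, Tue 05:00] → before → no.
stage8 [Fri 03:00, Sun 12:00] → overlaps → no.
stage9 [Sat 17:00, Sun 14:00] → finishes → no.
Result: stage5.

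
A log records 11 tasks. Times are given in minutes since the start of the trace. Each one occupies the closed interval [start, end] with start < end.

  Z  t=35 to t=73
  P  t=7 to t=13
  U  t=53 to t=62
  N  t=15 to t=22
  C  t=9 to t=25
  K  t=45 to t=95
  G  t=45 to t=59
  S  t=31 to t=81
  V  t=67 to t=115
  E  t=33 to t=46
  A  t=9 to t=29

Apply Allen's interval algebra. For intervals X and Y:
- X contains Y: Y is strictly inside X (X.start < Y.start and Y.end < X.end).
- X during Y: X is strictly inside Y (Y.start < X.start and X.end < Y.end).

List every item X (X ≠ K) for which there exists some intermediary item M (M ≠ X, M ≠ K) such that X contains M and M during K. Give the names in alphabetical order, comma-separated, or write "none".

S, Z

Target K = [t=45, t=95].
Intermediaries M with M during K: U.
Via U — items with X contains U: S, Z.
Union: S, Z.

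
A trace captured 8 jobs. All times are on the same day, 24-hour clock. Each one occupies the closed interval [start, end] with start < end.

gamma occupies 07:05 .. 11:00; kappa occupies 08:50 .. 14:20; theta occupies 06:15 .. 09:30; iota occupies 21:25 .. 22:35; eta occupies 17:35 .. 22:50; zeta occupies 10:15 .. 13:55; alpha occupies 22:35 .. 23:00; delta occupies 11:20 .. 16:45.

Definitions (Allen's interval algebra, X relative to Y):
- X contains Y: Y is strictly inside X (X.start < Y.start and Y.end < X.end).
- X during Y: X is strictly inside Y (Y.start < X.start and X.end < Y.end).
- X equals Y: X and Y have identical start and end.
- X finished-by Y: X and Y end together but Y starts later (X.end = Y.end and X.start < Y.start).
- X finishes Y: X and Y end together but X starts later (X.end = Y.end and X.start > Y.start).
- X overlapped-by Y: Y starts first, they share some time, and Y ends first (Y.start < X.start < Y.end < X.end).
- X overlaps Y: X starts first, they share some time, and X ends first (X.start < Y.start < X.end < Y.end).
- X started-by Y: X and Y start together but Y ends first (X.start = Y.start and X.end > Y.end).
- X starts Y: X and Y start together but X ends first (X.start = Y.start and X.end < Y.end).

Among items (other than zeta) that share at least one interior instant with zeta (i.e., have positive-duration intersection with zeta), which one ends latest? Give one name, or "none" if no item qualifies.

delta

Target zeta = [10:15, 13:55].
alpha [22:35, 23:00] → after → excluded.
delta [11:20, 16:45] → overlapped-by → candidate.
eta [17:35, 22:50] → after → excluded.
gamma [07:05, 11:00] → overlaps → candidate.
iota [21:25, 22:35] → after → excluded.
kappa [08:50, 14:20] → contains → candidate.
theta [06:15, 09:30] → before → excluded.
Among candidates, latest end is 16:45 → delta.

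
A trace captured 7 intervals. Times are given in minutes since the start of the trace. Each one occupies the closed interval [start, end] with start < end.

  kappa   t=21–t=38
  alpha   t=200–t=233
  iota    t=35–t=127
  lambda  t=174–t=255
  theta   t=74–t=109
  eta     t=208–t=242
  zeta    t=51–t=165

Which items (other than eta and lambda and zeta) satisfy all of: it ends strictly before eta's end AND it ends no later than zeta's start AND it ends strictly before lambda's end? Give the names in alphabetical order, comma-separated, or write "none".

Conditions: its end is strictly before eta's end (X.end < t=242) AND its end is no later than zeta's start (X.end <= t=51) AND its end is strictly before lambda's end (X.end < t=255).
alpha: end t=233 < t=242? ✓; end t=233 <= t=51? ✗; end t=233 < t=255? ✓ → no.
iota: end t=127 < t=242? ✓; end t=127 <= t=51? ✗; end t=127 < t=255? ✓ → no.
kappa: end t=38 < t=242? ✓; end t=38 <= t=51? ✓; end t=38 < t=255? ✓ → yes.
theta: end t=109 < t=242? ✓; end t=109 <= t=51? ✗; end t=109 < t=255? ✓ → no.
Result: kappa.

kappa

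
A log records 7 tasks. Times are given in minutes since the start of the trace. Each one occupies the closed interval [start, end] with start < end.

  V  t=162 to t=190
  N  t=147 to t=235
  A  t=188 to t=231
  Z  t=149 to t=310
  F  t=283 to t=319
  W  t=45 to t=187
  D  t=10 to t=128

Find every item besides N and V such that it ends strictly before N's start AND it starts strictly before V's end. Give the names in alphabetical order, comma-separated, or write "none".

Conditions: its end is strictly before N's start (X.end < t=147) AND its start is strictly before V's end (X.start < t=190).
A: end t=231 < t=147? ✗; start t=188 < t=190? ✓ → no.
D: end t=128 < t=147? ✓; start t=10 < t=190? ✓ → yes.
F: end t=319 < t=147? ✗; start t=283 < t=190? ✗ → no.
W: end t=187 < t=147? ✗; start t=45 < t=190? ✓ → no.
Z: end t=310 < t=147? ✗; start t=149 < t=190? ✓ → no.
Result: D.

D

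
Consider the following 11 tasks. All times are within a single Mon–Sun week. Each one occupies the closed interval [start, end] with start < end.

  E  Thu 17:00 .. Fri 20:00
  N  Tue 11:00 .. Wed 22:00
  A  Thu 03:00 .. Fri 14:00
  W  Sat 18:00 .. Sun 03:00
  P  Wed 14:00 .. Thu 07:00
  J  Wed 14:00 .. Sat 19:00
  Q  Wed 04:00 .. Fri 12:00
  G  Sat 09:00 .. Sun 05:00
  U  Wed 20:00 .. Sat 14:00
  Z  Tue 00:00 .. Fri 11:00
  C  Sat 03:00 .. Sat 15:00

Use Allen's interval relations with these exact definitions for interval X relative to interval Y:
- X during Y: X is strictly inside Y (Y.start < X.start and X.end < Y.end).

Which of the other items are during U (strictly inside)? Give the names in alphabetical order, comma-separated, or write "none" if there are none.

Target U = [Wed 20:00, Sat 14:00].
A [Thu 03:00, Fri 14:00] → during → yes.
C [Sat 03:00, Sat 15:00] → overlapped-by → no.
E [Thu 17:00, Fri 20:00] → during → yes.
G [Sat 09:00, Sun 05:00] → overlapped-by → no.
J [Wed 14:00, Sat 19:00] → contains → no.
N [Tue 11:00, Wed 22:00] → overlaps → no.
P [Wed 14:00, Thu 07:00] → overlaps → no.
Q [Wed 04:00, Fri 12:00] → overlaps → no.
W [Sat 18:00, Sun 03:00] → after → no.
Z [Tue 00:00, Fri 11:00] → overlaps → no.
Result: A, E.

A, E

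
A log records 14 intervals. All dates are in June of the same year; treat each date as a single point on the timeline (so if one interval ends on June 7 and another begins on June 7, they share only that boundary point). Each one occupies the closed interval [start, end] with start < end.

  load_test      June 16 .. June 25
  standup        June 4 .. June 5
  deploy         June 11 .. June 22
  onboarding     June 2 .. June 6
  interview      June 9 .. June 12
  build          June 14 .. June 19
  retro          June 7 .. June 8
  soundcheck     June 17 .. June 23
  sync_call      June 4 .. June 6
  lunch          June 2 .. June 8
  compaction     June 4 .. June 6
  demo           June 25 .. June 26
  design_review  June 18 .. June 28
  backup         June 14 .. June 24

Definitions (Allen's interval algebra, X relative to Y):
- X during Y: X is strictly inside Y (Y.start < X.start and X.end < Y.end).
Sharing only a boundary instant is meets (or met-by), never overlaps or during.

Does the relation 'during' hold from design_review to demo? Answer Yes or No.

design_review = [June 18, June 28], demo = [June 25, June 26].
Actual relation of design_review to demo: contains.
Asked whether 'during' holds → No.

No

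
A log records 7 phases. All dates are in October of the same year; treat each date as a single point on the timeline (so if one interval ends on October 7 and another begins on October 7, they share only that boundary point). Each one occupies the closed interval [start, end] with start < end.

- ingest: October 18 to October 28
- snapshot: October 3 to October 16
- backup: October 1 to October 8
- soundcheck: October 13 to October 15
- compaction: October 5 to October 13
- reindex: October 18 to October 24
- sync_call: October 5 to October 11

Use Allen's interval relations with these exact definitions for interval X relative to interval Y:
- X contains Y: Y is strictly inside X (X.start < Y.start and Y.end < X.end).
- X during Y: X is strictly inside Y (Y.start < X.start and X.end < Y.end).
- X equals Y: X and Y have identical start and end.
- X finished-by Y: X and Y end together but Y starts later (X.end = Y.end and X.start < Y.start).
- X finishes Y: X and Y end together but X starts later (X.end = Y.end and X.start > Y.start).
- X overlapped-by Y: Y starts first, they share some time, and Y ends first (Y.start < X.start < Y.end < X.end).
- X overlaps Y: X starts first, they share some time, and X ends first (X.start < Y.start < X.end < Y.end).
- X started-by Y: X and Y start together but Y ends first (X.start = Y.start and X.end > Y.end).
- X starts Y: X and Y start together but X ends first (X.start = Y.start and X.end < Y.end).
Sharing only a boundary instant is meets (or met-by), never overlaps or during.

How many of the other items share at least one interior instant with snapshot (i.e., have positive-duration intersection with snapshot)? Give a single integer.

4

Target snapshot = [October 3, October 16].
backup [October 1, October 8] → overlaps → counts.
compaction [October 5, October 13] → during → counts.
ingest [October 18, October 28] → after → no.
reindex [October 18, October 24] → after → no.
soundcheck [October 13, October 15] → during → counts.
sync_call [October 5, October 11] → during → counts.
Total: 4.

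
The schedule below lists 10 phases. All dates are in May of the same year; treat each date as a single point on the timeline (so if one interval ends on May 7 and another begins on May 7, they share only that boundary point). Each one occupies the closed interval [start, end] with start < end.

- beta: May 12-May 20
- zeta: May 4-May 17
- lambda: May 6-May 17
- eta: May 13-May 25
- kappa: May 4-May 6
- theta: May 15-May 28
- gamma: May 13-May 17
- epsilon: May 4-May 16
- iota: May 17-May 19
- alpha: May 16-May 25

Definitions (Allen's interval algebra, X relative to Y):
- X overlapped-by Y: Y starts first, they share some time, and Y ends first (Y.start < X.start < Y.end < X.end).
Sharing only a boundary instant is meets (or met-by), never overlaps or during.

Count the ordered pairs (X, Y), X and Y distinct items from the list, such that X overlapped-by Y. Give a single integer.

19

Checking all 90 ordered pairs for relation 'overlapped-by'; matching pairs in alphabetical order:
(alpha, beta): alpha overlapped-by beta ✓
(alpha, gamma): alpha overlapped-by gamma ✓
(alpha, lambda): alpha overlapped-by lambda ✓
(alpha, zeta): alpha overlapped-by zeta ✓
(beta, epsilon): beta overlapped-by epsilon ✓
(beta, lambda): beta overlapped-by lambda ✓
(beta, zeta): beta overlapped-by zeta ✓
(eta, beta): eta overlapped-by beta ✓
(eta, epsilon): eta overlapped-by epsilon ✓
(eta, lambda): eta overlapped-by lambda ✓
(eta, zeta): eta overlapped-by zeta ✓
(gamma, epsilon): gamma overlapped-by epsilon ✓
(lambda, epsilon): lambda overlapped-by epsilon ✓
(theta, beta): theta overlapped-by beta ✓
(theta, epsilon): theta overlapped-by epsilon ✓
(theta, eta): theta overlapped-by eta ✓
(theta, gamma): theta overlapped-by gamma ✓
(theta, lambda): theta overlapped-by lambda ✓
(theta, zeta): theta overlapped-by zeta ✓
Count: 19.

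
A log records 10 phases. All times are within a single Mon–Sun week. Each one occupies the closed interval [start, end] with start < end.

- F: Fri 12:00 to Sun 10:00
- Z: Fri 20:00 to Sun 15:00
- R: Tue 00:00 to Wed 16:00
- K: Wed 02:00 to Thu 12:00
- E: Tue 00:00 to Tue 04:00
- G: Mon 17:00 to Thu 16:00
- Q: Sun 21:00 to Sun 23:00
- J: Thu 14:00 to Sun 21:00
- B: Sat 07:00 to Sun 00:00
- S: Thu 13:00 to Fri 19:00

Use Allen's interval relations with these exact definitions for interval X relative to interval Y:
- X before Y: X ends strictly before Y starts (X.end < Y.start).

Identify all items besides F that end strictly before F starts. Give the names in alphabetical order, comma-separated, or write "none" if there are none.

E, G, K, R

Target F = [Fri 12:00, Sun 10:00].
B [Sat 07:00, Sun 00:00] → during → no.
E [Tue 00:00, Tue 04:00] → before → yes.
G [Mon 17:00, Thu 16:00] → before → yes.
J [Thu 14:00, Sun 21:00] → contains → no.
K [Wed 02:00, Thu 12:00] → before → yes.
Q [Sun 21:00, Sun 23:00] → after → no.
R [Tue 00:00, Wed 16:00] → before → yes.
S [Thu 13:00, Fri 19:00] → overlaps → no.
Z [Fri 20:00, Sun 15:00] → overlapped-by → no.
Result: E, G, K, R.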